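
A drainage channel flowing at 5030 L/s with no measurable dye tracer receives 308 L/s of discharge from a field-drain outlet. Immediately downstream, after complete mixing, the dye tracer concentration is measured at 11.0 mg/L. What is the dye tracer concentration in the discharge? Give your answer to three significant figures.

Mass balance: 5030·0 + 308.0·Cₑ = 5338·11.00
→ Cₑ = (5338·11.00 − 5030·0) / 308.0 = 190.6 mg/L.

191 mg/L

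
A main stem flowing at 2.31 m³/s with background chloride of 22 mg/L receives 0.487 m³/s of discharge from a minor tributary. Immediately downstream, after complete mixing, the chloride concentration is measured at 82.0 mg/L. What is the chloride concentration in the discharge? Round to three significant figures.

Mass balance: 2.310·22.00 + 0.4870·Cₑ = 2.797·82.00
→ Cₑ = (2.797·82.00 − 2.310·22.00) / 0.4870 = 366.6 mg/L.

367 mg/L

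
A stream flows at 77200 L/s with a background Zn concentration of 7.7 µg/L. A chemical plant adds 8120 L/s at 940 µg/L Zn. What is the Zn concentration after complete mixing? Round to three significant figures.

96.4 µg/L

After mixing, C = (77200·7.700 + 8120·940.0) / 85320 = 8227000/85320 = 96.43 µg/L.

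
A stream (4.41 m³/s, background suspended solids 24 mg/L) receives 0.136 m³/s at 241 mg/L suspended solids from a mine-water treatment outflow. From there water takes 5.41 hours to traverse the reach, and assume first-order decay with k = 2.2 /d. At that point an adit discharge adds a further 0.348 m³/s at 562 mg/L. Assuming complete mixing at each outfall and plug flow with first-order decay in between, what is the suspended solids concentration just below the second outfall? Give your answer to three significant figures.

Conservation of mass: C = (4.410·24.00 + 0.1360·241.0) / 4.546 = 138.6/4.546 = 30.49 mg/L; combined flow 4.546 m³/s.
Applying C = C₀e^(−kt): 30.49 × 0.6090 = 18.57 mg/L.
Second outfall: C = (4.546·18.57 + 0.3480·562.0)/4.894 = 57.21 mg/L.

57.2 mg/L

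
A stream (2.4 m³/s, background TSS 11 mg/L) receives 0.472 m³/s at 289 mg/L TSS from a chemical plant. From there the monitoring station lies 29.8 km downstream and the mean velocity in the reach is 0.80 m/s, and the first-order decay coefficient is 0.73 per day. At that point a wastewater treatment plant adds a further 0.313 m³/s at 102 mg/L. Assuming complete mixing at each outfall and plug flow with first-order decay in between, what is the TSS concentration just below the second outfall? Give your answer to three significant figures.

47.3 mg/L

Mass balance: C = (2.400·11.00 + 0.4720·289.0) / 2.872 = 162.8/2.872 = 56.69 mg/L; combined flow 2.872 m³/s.
Travel time t = 29.8·1000 / 0.80 = 37250 s = 10.35 h.
After decay, C = 56.69 × e^(−kt) = 56.69 × 0.7300 = 41.38 mg/L.
Second outfall: C = (2.872·41.38 + 0.3130·102.0)/3.185 = 47.34 mg/L.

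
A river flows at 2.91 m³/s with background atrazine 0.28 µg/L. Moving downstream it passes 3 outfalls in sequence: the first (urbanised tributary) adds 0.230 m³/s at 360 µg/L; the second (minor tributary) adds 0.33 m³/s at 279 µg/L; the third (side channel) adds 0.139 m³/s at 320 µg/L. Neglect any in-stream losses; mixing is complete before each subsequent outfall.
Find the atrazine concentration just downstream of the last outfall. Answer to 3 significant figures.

Outfall 1: combined Q = 3.140 m³/s; C = (2.910·0.2800 + 0.2300·360.0)/3.140 = 26.63 µg/L.
Outfall 2: combined Q = 3.470 m³/s; C = (3.140·26.63 + 0.3300·279.0)/3.470 = 50.63 µg/L.
Outfall 3: combined Q = 3.609 m³/s; C = (3.470·50.63 + 0.1390·320.0)/3.609 = 61.00 µg/L.

61.0 µg/L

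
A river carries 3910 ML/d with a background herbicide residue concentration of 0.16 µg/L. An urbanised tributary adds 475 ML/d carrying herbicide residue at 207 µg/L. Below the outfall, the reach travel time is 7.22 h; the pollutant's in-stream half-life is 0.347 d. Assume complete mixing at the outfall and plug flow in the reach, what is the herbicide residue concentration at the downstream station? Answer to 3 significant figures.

Conservation of mass: C = (3910·0.1600 + 475.0·207.0) / 4385 = 98950/4385 = 22.57 µg/L.
Half-life 0.347 d → k = ln 2 / 0.347 = 1.998 d⁻¹.
First-order decay: C = 22.57·exp(−k·t) = 22.57·0.5483 = 12.37 µg/L.

12.4 µg/L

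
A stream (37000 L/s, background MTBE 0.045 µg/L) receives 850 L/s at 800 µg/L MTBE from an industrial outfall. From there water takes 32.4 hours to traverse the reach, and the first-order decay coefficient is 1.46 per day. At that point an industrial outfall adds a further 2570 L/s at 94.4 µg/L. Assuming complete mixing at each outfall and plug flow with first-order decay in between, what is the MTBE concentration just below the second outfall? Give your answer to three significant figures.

Mixed concentration C = ΣQC/ΣQ = (37000·0.04500 + 850.0·800.0) / 37850 = 681700/37850 = 18.01 µg/L; combined flow 37850 L/s.
Decay over the reach: 18.01·exp(−kt) = 18.01·0.1393 = 2.509 µg/L.
At the second outfall, C = (37850·2.509 + 2570·94.40) / (37850 + 2570) = 8.352 µg/L.

8.35 µg/L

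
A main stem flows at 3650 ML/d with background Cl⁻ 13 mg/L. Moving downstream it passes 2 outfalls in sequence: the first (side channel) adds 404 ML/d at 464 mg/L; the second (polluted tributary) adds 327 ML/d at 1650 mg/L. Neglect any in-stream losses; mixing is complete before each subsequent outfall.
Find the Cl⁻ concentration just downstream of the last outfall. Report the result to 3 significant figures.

Below outfall 1: Q → 4054 ML/d, C = (3650·13.00 + 404.0·464.0)/4054 = 57.94 mg/L.
Below outfall 2: Q → 4381 ML/d, C = (4054·57.94 + 327.0·1650)/4381 = 176.8 mg/L.

177 mg/L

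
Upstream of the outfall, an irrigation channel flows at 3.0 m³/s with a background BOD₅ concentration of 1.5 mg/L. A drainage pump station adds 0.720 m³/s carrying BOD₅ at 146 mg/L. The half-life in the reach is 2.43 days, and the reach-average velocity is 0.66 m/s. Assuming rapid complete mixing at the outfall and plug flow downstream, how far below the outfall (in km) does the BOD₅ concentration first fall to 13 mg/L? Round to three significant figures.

Conservation of mass: C = (3.000·1.500 + 0.7200·146.0) / 3.720 = 109.6/3.720 = 29.47 mg/L.
Half-life 2.43 d → k = ln 2 / 2.43 = 0.2852 d⁻¹.
Set 29.47·exp(−k·t) = 13 → t = ln(29.47/13)/k = 247900 s = 68.85 h.
Distance = v·t = 0.66·247900 = 163600 m = 163.6 km.

164 km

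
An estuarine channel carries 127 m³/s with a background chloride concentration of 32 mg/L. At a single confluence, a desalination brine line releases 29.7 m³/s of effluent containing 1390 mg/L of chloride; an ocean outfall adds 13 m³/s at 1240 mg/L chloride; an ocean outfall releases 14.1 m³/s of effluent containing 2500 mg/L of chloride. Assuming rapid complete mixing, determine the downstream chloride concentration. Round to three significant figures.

526 mg/L

Flow-weighted average: C = (127.0·32.00 + 29.70·1390 + 13.00·1240 + 14.10·2500) / 183.8 = 96720/183.8 = 526.2 mg/L.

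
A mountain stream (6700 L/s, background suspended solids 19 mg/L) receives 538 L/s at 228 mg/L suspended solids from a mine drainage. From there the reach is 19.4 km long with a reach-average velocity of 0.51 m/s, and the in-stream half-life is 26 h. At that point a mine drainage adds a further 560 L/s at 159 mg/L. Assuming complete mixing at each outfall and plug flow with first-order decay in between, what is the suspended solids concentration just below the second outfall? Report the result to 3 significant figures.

35.6 mg/L

Mixed concentration C = ΣQC/ΣQ = (6700·19.00 + 538.0·228.0) / 7238 = 250000/7238 = 34.53 mg/L; combined flow 7238 L/s.
Travel time t = 19.4·1000 / 0.51 = 38040 s = 10.57 h.
Half-life 26 h → k = ln 2 / 26 = 0.02666 h⁻¹ = 0.6398 d⁻¹.
Decay over the reach: 34.53·exp(−kt) = 34.53·0.7545 = 26.06 mg/L.
At the second outfall, C = (7238·26.06 + 560.0·159.0) / (7238 + 560.0) = 35.60 mg/L.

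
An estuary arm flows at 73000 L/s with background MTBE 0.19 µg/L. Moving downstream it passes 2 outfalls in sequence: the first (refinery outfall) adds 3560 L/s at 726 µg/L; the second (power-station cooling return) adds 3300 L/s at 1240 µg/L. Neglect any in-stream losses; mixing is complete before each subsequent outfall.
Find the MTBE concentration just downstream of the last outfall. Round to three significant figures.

Outfall 1: combined Q = 76560 L/s; C = (73000·0.1900 + 3560·726.0)/76560 = 33.94 µg/L.
Outfall 2: combined Q = 79860 L/s; C = (76560·33.94 + 3300·1240)/79860 = 83.78 µg/L.

83.8 µg/L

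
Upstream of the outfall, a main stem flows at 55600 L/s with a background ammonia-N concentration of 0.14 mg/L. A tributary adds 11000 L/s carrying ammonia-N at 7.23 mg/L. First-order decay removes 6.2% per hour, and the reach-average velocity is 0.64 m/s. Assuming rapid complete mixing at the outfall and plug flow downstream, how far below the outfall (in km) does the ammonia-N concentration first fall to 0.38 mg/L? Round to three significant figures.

44.6 km

Mass balance: C = (55600·0.1400 + 11000·7.230) / 66600 = 87310/66600 = 1.311 mg/L.
6.2%/h lost → k = −ln(1 − 0.062) = 0.06401 h⁻¹.
Set 1.311·exp(−k·t) = 0.38 → t = ln(1.311/0.38)/k = 69650 s = 19.35 h.
Distance = v·t = 0.64·69650 = 44580 m = 44.58 km.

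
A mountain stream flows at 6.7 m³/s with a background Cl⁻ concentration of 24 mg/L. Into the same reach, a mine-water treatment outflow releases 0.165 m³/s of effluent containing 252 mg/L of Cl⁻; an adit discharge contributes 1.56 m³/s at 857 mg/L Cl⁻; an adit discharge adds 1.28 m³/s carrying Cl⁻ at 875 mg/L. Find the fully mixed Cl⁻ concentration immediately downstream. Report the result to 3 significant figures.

274 mg/L

Mass balance: C = (6.700·24.00 + 0.1650·252.0 + 1.560·857.0 + 1.280·875.0) / 9.705 = 2659/9.705 = 274.0 mg/L.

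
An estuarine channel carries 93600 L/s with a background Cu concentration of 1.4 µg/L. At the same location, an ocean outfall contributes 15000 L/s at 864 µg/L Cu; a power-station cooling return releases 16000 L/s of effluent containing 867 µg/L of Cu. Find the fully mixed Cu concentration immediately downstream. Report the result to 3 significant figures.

216 µg/L

Mixed concentration C = ΣQC/ΣQ = (93600·1.400 + 15000·864.0 + 16000·867.0) / 124600 = 26960000/124600 = 216.4 µg/L.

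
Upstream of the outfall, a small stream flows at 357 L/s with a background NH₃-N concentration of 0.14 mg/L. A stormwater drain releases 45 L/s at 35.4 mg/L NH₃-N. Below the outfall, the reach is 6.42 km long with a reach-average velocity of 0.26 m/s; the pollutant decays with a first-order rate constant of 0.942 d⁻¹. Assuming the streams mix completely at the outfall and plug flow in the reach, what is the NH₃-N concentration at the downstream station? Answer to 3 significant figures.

Mixed concentration C = ΣQC/ΣQ = (357.0·0.1400 + 45.00·35.40) / 402.0 = 1643/402.0 = 4.087 mg/L.
Travel time t = 6.42·1000 / 0.26 = 24690 s = 6.859 h.
Decay over the reach: 4.087·exp(−kt) = 4.087·0.7640 = 3.122 mg/L.

3.12 mg/L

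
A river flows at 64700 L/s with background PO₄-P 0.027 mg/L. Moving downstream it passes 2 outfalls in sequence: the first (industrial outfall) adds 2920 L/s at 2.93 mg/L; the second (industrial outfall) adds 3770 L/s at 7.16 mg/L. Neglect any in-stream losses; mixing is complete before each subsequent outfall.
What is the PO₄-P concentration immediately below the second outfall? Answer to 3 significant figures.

0.522 mg/L

Outfall 1: combined Q = 67620 L/s; C = (64700·0.02700 + 2920·2.930)/67620 = 0.1524 mg/L.
Outfall 2: combined Q = 71390 L/s; C = (67620·0.1524 + 3770·7.160)/71390 = 0.5224 mg/L.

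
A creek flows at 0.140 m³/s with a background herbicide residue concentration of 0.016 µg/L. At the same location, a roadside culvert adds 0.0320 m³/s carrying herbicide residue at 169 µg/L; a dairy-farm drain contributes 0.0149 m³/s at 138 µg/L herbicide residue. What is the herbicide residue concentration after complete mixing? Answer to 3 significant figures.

39.9 µg/L

Mass balance: C = (0.1400·0.01600 + 0.03200·169.0 + 0.01490·138.0) / 0.1869 = 7.466/0.1869 = 39.95 µg/L.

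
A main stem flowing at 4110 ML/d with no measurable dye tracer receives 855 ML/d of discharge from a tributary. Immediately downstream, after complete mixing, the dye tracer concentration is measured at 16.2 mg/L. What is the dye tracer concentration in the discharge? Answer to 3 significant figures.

Mass balance: 4110·0 + 855.0·Cₑ = 4965·16.20
→ Cₑ = (4965·16.20 − 4110·0) / 855.0 = 94.07 mg/L.

94.1 mg/L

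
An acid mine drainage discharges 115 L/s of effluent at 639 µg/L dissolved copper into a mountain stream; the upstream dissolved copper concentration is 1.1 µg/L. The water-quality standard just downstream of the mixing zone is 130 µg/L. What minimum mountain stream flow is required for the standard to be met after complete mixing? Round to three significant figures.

454 L/s

Set C_mix = 130: (Q·1.100 + 115.0·639.0) / (Q + 115.0) = 130
→ Q = 115.0·(639.0 − 130)/(130 − 1.100) = 454.1 L/s.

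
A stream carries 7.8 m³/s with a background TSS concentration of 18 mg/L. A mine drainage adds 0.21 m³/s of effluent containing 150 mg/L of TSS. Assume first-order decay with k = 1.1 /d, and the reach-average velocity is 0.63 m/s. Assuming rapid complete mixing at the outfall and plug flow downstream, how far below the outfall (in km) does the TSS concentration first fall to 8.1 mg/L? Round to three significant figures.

After mixing, C = (7.800·18.00 + 0.2100·150.0) / 8.010 = 171.9/8.010 = 21.46 mg/L.
Set 21.46·exp(−k·t) = 8.1 → t = ln(21.46/8.1)/k = 76530 s = 21.26 h.
Distance = v·t = 0.63·76530 = 48210 m = 48.21 km.

48.2 km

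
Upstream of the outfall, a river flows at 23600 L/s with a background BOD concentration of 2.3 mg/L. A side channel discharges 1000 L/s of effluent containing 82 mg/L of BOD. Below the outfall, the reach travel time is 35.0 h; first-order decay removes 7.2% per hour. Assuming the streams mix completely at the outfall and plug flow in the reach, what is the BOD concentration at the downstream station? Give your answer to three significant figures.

0.405 mg/L

Mixed concentration C = ΣQC/ΣQ = (23600·2.300 + 1000·82.00) / 24600 = 136300/24600 = 5.540 mg/L.
7.2%/h lost → k = −ln(1 − 0.072) = 0.07472 h⁻¹.
Decay over the reach: 5.540·exp(−kt) = 5.540·0.07314 = 0.4052 mg/L.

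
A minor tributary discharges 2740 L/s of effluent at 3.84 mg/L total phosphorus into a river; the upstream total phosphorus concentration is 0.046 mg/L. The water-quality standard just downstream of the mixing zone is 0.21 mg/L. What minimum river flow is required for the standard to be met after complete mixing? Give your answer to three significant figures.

60600 L/s

Set C_mix = 0.21: (Q·0.04600 + 2740·3.840) / (Q + 2740) = 0.21
→ Q = 2740·(3.840 − 0.21)/(0.21 − 0.04600) = 60650 L/s.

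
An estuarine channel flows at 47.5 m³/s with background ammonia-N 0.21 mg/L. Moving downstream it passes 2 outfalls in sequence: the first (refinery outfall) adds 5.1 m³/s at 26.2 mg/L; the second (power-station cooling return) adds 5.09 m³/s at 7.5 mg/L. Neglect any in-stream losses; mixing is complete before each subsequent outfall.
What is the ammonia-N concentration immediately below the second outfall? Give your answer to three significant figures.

3.15 mg/L

Below outfall 1: Q → 52.60 m³/s, C = (47.50·0.2100 + 5.100·26.20)/52.60 = 2.730 mg/L.
Below outfall 2: Q → 57.69 m³/s, C = (52.60·2.730 + 5.090·7.500)/57.69 = 3.151 mg/L.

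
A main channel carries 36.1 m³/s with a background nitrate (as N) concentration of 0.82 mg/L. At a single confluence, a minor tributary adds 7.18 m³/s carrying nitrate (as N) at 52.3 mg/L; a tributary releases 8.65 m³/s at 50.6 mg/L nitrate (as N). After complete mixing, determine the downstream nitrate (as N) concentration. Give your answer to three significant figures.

16.2 mg/L

Conservation of mass: C = (36.10·0.8200 + 7.180·52.30 + 8.650·50.60) / 51.93 = 842.8/51.93 = 16.23 mg/L.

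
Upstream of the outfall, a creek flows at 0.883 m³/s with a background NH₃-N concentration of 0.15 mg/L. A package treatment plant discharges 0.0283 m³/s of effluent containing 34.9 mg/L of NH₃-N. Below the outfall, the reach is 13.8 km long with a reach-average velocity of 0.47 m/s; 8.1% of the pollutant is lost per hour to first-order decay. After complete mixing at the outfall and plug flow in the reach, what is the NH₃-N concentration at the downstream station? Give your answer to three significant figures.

0.617 mg/L

Conservation of mass: C = (0.8830·0.1500 + 0.02830·34.90) / 0.9113 = 1.120/0.9113 = 1.229 mg/L.
Travel time t = 13.8·1000 / 0.47 = 29360 s = 8.156 h.
8.1%/h lost → k = −ln(1 − 0.081) = 0.08447 h⁻¹.
Decay over the reach: 1.229·exp(−kt) = 1.229·0.5021 = 0.6172 mg/L.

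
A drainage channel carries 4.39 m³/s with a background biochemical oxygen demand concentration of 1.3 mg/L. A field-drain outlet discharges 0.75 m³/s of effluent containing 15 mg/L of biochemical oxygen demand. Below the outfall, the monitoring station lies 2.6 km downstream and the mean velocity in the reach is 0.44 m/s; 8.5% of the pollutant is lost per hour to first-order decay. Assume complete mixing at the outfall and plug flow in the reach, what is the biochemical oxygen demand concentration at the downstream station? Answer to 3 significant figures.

Mixed concentration C = ΣQC/ΣQ = (4.390·1.300 + 0.7500·15.00) / 5.140 = 16.96/5.140 = 3.299 mg/L.
Travel time t = 2.6·1000 / 0.44 = 5909 s = 1.641 h.
8.5%/h lost → k = −ln(1 − 0.085) = 0.08883 h⁻¹.
After decay, C = 3.299 × e^(−kt) = 3.299 × 0.8643 = 2.851 mg/L.

2.85 mg/L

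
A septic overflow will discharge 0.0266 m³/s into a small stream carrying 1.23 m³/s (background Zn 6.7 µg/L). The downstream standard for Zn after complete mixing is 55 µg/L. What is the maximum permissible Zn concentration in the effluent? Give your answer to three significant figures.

2290 µg/L

At the limit, (Qr·Cr + Qe·Cₑ)/(Qr + Qe) = 55:
Cₑ = (1.257·55 − 1.230·6.700) / 0.02660 = 2288 µg/L.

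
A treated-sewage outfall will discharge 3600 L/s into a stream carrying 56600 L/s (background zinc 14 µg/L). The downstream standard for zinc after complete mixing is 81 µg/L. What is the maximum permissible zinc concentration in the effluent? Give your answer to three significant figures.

1130 µg/L

At the limit, (Qr·Cr + Qe·Cₑ)/(Qr + Qe) = 81:
Cₑ = (60200·81 − 56600·14.00) / 3600 = 1134 µg/L.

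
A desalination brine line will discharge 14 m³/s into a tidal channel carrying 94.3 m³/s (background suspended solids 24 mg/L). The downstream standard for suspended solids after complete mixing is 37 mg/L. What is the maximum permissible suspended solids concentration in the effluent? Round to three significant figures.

At the limit, (Qr·Cr + Qe·Cₑ)/(Qr + Qe) = 37:
Cₑ = (108.3·37 − 94.30·24.00) / 14.00 = 124.6 mg/L.

125 mg/L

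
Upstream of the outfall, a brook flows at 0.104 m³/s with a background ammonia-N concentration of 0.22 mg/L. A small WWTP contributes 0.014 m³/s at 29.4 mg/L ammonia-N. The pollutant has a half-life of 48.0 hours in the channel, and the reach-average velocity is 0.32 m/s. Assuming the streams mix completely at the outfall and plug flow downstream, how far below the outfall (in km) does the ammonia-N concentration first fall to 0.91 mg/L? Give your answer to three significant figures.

112 km

Conservation of mass: C = (0.1040·0.2200 + 0.01400·29.40) / 0.1180 = 0.4345/0.1180 = 3.682 mg/L.
Half-life 48.0 h → k = ln 2 / 48.0 = 0.01444 h⁻¹ = 0.3466 d⁻¹.
Set 3.682·exp(−k·t) = 0.91 → t = ln(3.682/0.91)/k = 348500 s = 96.80 h.
Distance = v·t = 0.32·348500 = 111500 m = 111.5 km.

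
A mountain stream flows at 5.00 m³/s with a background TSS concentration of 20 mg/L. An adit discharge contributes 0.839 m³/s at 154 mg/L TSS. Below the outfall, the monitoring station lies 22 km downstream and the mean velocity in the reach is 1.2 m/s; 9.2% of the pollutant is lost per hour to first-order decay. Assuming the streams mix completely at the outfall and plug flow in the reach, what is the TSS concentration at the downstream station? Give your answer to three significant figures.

24.0 mg/L

Conservation of mass: C = (5.000·20.00 + 0.8390·154.0) / 5.839 = 229.2/5.839 = 39.25 mg/L.
Travel time t = 22·1000 / 1.2 = 18330 s = 5.093 h.
9.2%/h lost → k = −ln(1 − 0.092) = 0.09651 h⁻¹.
After decay, C = 39.25 × e^(−kt) = 39.25 × 0.6117 = 24.01 mg/L.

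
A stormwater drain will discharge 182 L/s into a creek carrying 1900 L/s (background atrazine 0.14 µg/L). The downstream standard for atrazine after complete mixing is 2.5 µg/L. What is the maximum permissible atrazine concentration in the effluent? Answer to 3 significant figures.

At the limit, (Qr·Cr + Qe·Cₑ)/(Qr + Qe) = 2.5:
Cₑ = (2082·2.5 − 1900·0.1400) / 182.0 = 27.14 µg/L.

27.1 µg/L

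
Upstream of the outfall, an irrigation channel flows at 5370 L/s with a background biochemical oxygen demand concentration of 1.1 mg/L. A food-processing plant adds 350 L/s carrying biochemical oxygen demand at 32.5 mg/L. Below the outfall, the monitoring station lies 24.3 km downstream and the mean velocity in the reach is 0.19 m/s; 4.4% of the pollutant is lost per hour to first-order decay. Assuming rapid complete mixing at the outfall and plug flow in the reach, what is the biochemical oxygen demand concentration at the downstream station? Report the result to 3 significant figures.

After mixing, C = (5370·1.100 + 350.0·32.50) / 5720 = 17280/5720 = 3.021 mg/L.
Travel time t = 24.3·1000 / 0.19 = 127900 s = 35.53 h.
4.4%/h lost → k = −ln(1 − 0.044) = 0.04500 h⁻¹.
First-order decay: C = 3.021·exp(−k·t) = 3.021·0.2022 = 0.6109 mg/L.

0.611 mg/L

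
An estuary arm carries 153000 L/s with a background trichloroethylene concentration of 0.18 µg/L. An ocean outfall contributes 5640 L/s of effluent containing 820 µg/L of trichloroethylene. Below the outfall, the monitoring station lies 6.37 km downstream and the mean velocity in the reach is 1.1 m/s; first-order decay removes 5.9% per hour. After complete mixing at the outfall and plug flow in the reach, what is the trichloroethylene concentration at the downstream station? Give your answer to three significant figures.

Flow-weighted average: C = (153000·0.1800 + 5640·820.0) / 158600 = 4652000/158600 = 29.33 µg/L.
Travel time t = 6.37·1000 / 1.1 = 5791 s = 1.609 h.
5.9%/h lost → k = −ln(1 − 0.059) = 0.06081 h⁻¹.
Decay over the reach: 29.33·exp(−kt) = 29.33·0.9068 = 26.59 µg/L.

26.6 µg/L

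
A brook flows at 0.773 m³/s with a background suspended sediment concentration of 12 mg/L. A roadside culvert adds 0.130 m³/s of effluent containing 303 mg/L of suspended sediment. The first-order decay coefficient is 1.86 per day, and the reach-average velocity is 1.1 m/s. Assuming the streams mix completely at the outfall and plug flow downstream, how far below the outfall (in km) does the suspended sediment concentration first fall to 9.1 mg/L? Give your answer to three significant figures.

Mass balance: C = (0.7730·12.00 + 0.1300·303.0) / 0.9030 = 48.67/0.9030 = 53.89 mg/L.
Set 53.89·exp(−k·t) = 9.1 → t = ln(53.89/9.1)/k = 82630 s = 22.95 h.
Distance = v·t = 1.1·82630 = 90890 m = 90.89 km.

90.9 km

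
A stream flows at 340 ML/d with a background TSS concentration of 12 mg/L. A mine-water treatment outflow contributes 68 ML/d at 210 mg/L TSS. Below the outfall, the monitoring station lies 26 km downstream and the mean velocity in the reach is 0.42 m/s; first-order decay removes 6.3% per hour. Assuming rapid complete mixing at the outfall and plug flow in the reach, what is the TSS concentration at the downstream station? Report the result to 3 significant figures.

14.7 mg/L

Mass balance: C = (340.0·12.00 + 68.00·210.0) / 408.0 = 18360/408.0 = 45.00 mg/L.
Travel time t = 26·1000 / 0.42 = 61900 s = 17.20 h.
6.3%/h lost → k = −ln(1 − 0.063) = 0.06507 h⁻¹.
First-order decay: C = 45.00·exp(−k·t) = 45.00·0.3266 = 14.70 mg/L.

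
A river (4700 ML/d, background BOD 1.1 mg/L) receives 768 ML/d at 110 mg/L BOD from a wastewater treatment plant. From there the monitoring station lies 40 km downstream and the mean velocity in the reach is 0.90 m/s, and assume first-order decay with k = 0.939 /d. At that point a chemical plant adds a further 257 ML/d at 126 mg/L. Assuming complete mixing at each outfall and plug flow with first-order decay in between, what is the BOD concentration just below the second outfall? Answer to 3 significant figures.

Flow-weighted average: C = (4700·1.100 + 768.0·110.0) / 5468 = 89650/5468 = 16.40 mg/L; combined flow 5468 ML/d.
Travel time t = 40·1000 / 0.90 = 44440 s = 12.35 h.
After decay, C = 16.40 × e^(−kt) = 16.40 × 0.6169 = 10.11 mg/L.
Second outfall: C = (5468·10.11 + 257.0·126.0)/5725 = 15.32 mg/L.

15.3 mg/L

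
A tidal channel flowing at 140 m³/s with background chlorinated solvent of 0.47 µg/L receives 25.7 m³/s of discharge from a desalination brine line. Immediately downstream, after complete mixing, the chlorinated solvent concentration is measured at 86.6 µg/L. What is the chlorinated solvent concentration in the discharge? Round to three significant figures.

Mass balance: 140.0·0.4700 + 25.70·Cₑ = 165.7·86.60
→ Cₑ = (165.7·86.60 − 140.0·0.4700) / 25.70 = 555.8 µg/L.

556 µg/L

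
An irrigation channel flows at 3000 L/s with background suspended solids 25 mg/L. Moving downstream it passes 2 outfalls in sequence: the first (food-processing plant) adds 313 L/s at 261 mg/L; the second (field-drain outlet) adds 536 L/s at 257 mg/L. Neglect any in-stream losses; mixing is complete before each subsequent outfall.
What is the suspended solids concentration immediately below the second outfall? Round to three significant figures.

Below outfall 1: Q → 3313 L/s, C = (3000·25.00 + 313.0·261.0)/3313 = 47.30 mg/L.
Below outfall 2: Q → 3849 L/s, C = (3313·47.30 + 536.0·257.0)/3849 = 76.50 mg/L.

76.5 mg/L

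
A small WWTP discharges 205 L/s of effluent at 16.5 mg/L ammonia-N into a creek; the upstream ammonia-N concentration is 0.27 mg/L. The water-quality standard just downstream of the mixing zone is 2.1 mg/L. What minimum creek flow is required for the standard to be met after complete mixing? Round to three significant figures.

1610 L/s

Set C_mix = 2.1: (Q·0.2700 + 205.0·16.50) / (Q + 205.0) = 2.1
→ Q = 205.0·(16.50 − 2.1)/(2.1 − 0.2700) = 1613 L/s.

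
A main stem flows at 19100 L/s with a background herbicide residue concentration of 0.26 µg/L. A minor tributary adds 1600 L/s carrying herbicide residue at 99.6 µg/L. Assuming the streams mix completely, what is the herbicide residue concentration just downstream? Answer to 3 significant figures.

7.94 µg/L

Flow-weighted average: C = (19100·0.2600 + 1600·99.60) / 20700 = 164300/20700 = 7.938 µg/L.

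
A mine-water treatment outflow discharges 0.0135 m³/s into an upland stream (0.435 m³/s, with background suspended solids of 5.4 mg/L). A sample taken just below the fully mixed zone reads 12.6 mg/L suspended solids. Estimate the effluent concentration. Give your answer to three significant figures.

Mass balance: 0.4350·5.400 + 0.01350·Cₑ = 0.4485·12.60
→ Cₑ = (0.4485·12.60 − 0.4350·5.400) / 0.01350 = 244.6 mg/L.

245 mg/L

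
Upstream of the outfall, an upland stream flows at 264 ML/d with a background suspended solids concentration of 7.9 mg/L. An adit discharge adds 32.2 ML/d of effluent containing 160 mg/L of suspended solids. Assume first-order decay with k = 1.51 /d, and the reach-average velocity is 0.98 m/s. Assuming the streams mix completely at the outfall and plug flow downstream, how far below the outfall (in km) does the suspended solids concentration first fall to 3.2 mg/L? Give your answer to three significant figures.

114 km

Mass balance: C = (264.0·7.900 + 32.20·160.0) / 296.2 = 7238/296.2 = 24.43 mg/L.
Set 24.43·exp(−k·t) = 3.2 → t = ln(24.43/3.2)/k = 116300 s = 32.31 h.
Distance = v·t = 0.98·116300 = 114000 m = 114.0 km.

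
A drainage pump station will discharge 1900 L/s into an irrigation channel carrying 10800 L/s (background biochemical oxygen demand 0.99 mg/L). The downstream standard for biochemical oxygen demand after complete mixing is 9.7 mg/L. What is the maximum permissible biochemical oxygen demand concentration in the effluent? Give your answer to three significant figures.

59.2 mg/L

At the limit, (Qr·Cr + Qe·Cₑ)/(Qr + Qe) = 9.7:
Cₑ = (12700·9.7 − 10800·0.9900) / 1900 = 59.21 mg/L.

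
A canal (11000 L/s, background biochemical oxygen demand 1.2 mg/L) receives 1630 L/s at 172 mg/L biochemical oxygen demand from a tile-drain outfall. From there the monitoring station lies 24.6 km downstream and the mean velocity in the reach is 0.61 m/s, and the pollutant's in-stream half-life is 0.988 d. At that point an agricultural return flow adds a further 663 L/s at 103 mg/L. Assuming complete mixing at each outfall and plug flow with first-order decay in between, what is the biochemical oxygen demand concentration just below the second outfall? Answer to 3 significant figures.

21.1 mg/L

After mixing, C = (11000·1.200 + 1630·172.0) / 12630 = 293600/12630 = 23.24 mg/L; combined flow 12630 L/s.
Travel time t = 24.6·1000 / 0.61 = 40330 s = 11.20 h.
Half-life 0.988 d → k = ln 2 / 0.988 = 0.7016 d⁻¹.
After decay, C = 23.24 × e^(−kt) = 23.24 × 0.7208 = 16.75 mg/L.
At the second outfall, C = (12630·16.75 + 663.0·103.0) / (12630 + 663.0) = 21.05 mg/L.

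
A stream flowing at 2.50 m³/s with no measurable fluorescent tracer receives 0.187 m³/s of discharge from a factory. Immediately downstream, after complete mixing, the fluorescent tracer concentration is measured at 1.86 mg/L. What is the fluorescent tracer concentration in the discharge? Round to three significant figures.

26.7 mg/L

Mass balance: 2.500·0 + 0.1870·Cₑ = 2.687·1.860
→ Cₑ = (2.687·1.860 − 2.500·0) / 0.1870 = 26.73 mg/L.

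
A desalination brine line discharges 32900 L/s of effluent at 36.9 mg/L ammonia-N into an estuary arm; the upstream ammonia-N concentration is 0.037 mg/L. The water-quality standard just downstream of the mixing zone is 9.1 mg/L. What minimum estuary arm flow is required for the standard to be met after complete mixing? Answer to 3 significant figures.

Set C_mix = 9.1: (Q·0.03700 + 32900·36.90) / (Q + 32900) = 9.1
→ Q = 32900·(36.90 − 9.1)/(9.1 − 0.03700) = 100900 L/s.

101000 L/s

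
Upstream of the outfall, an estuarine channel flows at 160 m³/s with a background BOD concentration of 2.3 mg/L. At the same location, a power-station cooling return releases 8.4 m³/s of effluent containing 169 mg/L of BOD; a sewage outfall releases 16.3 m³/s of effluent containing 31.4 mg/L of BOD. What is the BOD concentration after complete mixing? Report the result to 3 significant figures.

12.4 mg/L

Flow-weighted average: C = (160.0·2.300 + 8.400·169.0 + 16.30·31.40) / 184.7 = 2299/184.7 = 12.45 mg/L.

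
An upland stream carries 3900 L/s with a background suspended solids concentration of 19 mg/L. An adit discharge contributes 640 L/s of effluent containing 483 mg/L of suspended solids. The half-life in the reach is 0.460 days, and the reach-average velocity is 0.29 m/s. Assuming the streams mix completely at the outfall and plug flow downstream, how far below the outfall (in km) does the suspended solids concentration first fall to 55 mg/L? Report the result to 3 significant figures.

7.12 km

After mixing, C = (3900·19.00 + 640.0·483.0) / 4540 = 383200/4540 = 84.41 mg/L.
Half-life 0.460 d → k = ln 2 / 0.460 = 1.507 d⁻¹.
Set 84.41·exp(−k·t) = 55 → t = ln(84.41/55)/k = 24560 s = 6.822 h.
Distance = v·t = 0.29·24560 = 7123 m = 7.123 km.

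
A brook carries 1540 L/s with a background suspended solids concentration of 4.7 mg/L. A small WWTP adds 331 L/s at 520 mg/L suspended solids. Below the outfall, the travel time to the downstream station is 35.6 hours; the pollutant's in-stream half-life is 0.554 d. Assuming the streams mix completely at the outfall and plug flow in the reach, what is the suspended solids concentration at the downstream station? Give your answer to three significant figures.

15.0 mg/L

After mixing, C = (1540·4.700 + 331.0·520.0) / 1871 = 179400/1871 = 95.86 mg/L.
Half-life 0.554 d → k = ln 2 / 0.554 = 1.251 d⁻¹.
After decay, C = 95.86 × e^(−kt) = 95.86 × 0.1563 = 14.98 mg/L.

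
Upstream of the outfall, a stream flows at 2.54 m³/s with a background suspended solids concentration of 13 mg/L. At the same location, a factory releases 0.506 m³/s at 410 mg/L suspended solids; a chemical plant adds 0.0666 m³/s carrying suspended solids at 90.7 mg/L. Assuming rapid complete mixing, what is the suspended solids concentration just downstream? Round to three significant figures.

79.2 mg/L

Mass balance: C = (2.540·13.00 + 0.5060·410.0 + 0.06660·90.70) / 3.113 = 246.5/3.113 = 79.20 mg/L.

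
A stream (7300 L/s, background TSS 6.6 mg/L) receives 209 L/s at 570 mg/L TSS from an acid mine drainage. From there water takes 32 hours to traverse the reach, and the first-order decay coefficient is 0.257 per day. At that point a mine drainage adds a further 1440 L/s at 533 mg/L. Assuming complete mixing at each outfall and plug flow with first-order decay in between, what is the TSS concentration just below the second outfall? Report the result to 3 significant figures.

Conservation of mass: C = (7300·6.600 + 209.0·570.0) / 7509 = 167300/7509 = 22.28 mg/L; combined flow 7509 L/s.
Applying C = C₀e^(−kt): 22.28 × 0.7099 = 15.82 mg/L.
At the second outfall, C = (7509·15.82 + 1440·533.0) / (7509 + 1440) = 99.04 mg/L.

99.0 mg/L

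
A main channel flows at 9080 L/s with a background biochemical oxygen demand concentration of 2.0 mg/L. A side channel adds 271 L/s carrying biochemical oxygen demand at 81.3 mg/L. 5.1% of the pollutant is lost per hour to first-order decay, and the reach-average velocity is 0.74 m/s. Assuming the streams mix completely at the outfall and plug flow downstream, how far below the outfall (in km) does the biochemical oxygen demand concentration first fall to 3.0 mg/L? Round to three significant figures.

18.3 km

Conservation of mass: C = (9080·2.000 + 271.0·81.30) / 9351 = 40190/9351 = 4.298 mg/L.
5.1%/h lost → k = −ln(1 − 0.051) = 0.05235 h⁻¹.
Set 4.298·exp(−k·t) = 3.0 → t = ln(4.298/3.0)/k = 24730 s = 6.869 h.
Distance = v·t = 0.74·24730 = 18300 m = 18.30 km.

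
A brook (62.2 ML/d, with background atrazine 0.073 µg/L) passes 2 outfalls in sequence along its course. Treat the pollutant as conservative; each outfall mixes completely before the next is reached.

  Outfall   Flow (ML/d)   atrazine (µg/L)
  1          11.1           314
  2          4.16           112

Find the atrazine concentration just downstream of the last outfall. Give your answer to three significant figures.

51.1 µg/L

Outfall 1: combined Q = 73.30 ML/d; C = (62.20·0.07300 + 11.10·314.0)/73.30 = 47.61 µg/L.
Outfall 2: combined Q = 77.46 ML/d; C = (73.30·47.61 + 4.160·112.0)/77.46 = 51.07 µg/L.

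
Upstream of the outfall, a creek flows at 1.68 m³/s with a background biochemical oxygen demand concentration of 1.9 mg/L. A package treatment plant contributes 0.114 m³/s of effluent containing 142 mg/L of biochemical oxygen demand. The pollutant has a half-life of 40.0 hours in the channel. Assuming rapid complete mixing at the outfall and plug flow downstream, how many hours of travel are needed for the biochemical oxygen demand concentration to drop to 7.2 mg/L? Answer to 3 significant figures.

Flow-weighted average: C = (1.680·1.900 + 0.1140·142.0) / 1.794 = 19.38/1.794 = 10.80 mg/L.
Half-life 40.0 h → k = ln 2 / 40.0 = 0.01733 h⁻¹ = 0.4159 d⁻¹.
10.80·exp(−k·t) = 7.2 → t = ln(10.80/7.2)/k = 84290 s = 23.41 h.

23.4 h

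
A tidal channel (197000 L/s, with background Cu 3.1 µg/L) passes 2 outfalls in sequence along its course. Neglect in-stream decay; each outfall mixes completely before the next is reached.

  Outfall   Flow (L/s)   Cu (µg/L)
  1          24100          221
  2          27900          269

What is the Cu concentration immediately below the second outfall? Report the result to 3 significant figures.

54.0 µg/L

Outfall 1: combined Q = 221100 L/s; C = (197000·3.100 + 24100·221.0)/221100 = 26.85 µg/L.
Outfall 2: combined Q = 249000 L/s; C = (221100·26.85 + 27900·269.0)/249000 = 53.98 µg/L.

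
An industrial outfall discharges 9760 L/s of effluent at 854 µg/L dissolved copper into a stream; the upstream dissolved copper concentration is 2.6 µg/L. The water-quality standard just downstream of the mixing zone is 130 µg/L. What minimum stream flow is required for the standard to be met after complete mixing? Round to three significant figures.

Set C_mix = 130: (Q·2.600 + 9760·854.0) / (Q + 9760) = 130
→ Q = 9760·(854.0 − 130)/(130 − 2.600) = 55460 L/s.

55500 L/s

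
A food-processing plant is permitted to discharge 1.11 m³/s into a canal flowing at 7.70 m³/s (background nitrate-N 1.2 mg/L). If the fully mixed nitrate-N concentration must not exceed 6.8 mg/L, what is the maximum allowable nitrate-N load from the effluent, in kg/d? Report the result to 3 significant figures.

4380 kg/d

Mass balance at the limit: 7.700·1.200 + 1.110·Cₑ = 8.810·6.8 → Cₑ = 45.65 mg/L.
Load = 1.110 m³/s × 45.65 g/m³ × 86 400 s/d = 4378 kg/d.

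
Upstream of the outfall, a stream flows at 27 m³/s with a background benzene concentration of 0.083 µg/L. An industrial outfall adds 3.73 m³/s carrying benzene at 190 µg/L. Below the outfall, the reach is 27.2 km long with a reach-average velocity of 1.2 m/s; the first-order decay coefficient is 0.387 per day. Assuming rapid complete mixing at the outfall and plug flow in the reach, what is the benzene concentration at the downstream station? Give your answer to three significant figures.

Mass balance: C = (27.00·0.08300 + 3.730·190.0) / 30.73 = 710.9/30.73 = 23.14 µg/L.
Travel time t = 27.2·1000 / 1.2 = 22670 s = 6.296 h.
Applying C = C₀e^(−kt): 23.14 × 0.9035 = 20.90 µg/L.

20.9 µg/L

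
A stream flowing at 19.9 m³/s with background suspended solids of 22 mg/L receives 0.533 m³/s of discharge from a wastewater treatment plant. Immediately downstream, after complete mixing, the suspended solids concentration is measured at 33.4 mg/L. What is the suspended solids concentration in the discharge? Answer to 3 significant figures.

Mass balance: 19.90·22.00 + 0.5330·Cₑ = 20.43·33.40
→ Cₑ = (20.43·33.40 − 19.90·22.00) / 0.5330 = 459.0 mg/L.

459 mg/L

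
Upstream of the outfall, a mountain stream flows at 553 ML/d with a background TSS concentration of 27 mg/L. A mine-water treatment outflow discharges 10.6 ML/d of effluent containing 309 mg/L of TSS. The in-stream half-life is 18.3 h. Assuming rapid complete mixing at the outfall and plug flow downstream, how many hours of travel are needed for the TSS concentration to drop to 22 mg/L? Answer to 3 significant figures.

Mass balance: C = (553.0·27.00 + 10.60·309.0) / 563.6 = 18210/563.6 = 32.30 mg/L.
Half-life 18.3 h → k = ln 2 / 18.3 = 0.03788 h⁻¹ = 0.9090 d⁻¹.
32.30·exp(−k·t) = 22 → t = ln(32.30/22)/k = 36510 s = 10.14 h.

10.1 h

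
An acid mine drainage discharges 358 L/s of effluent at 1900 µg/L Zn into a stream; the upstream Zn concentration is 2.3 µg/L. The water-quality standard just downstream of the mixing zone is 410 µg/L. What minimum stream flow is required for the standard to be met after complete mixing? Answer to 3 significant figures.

1310 L/s

Set C_mix = 410: (Q·2.300 + 358.0·1900) / (Q + 358.0) = 410
→ Q = 358.0·(1900 − 410)/(410 − 2.300) = 1308 L/s.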